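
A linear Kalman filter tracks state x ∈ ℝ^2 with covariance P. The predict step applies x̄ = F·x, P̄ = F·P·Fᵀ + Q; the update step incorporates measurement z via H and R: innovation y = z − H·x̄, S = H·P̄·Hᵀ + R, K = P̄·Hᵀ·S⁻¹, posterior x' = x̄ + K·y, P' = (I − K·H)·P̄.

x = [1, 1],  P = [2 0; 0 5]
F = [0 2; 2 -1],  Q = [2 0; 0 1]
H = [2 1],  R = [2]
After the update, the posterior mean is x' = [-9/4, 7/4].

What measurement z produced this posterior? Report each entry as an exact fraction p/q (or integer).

x̄ = F·x = [2, 1]
P̄ = F·P·Fᵀ + Q = [22 -10; -10 14]
S = H·P̄·Hᵀ + R = [64]
K = P̄·Hᵀ·S⁻¹ = [17/32; -3/32]
x' − x̄ = [-17/4, 3/4] = K·y
y = (KᵀK)⁻¹·Kᵀ·(x' − x̄) = [-8]
z = y + H·x̄ = [-8] + [5] = [-3]

z = [-3]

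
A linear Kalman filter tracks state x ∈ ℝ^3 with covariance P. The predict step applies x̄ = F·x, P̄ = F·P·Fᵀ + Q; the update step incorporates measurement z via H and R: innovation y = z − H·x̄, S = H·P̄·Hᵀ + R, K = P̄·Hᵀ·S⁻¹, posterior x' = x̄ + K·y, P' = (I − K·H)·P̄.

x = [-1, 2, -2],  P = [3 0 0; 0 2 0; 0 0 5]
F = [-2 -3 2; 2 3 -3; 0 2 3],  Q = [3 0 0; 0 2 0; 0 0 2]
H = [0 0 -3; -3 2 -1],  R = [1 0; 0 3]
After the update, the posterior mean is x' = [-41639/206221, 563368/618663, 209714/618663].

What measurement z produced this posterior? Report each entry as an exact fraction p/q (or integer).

z = [-1, 2]

x̄ = F·x = [-8, 10, -2]
P̄ = F·P·Fᵀ + Q = [53 -60 18; -60 77 -33; 18 -33 55]
S = H·P̄·Hᵀ + R = [496 525; 525 1803]
K = P̄·Hᵀ·S⁻¹ = [19521/206221 -39654/206221; -4726/206221 130057/618663; -68540/206221 -175/618663]
x' − x̄ = [1608129/206221, -5623262/618663, 1447040/618663] = K·y
y = (KᵀK)⁻¹·Kᵀ·(x' − x̄) = [-7, -44]
z = y + H·x̄ = [-7, -44] + [6, 46] = [-1, 2]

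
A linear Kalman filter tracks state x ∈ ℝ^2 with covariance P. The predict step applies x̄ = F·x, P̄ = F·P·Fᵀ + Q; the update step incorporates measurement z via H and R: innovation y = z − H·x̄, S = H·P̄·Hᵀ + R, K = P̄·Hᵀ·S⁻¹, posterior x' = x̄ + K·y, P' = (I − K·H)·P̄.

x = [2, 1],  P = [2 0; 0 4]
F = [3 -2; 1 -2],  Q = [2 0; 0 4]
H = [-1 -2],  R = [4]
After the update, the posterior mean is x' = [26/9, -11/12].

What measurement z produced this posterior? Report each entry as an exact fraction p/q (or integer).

x̄ = F·x = [4, 0]
P̄ = F·P·Fᵀ + Q = [36 22; 22 22]
S = H·P̄·Hᵀ + R = [216]
K = P̄·Hᵀ·S⁻¹ = [-10/27; -11/36]
x' − x̄ = [-10/9, -11/12] = K·y
y = (KᵀK)⁻¹·Kᵀ·(x' − x̄) = [3]
z = y + H·x̄ = [3] + [-4] = [-1]

z = [-1]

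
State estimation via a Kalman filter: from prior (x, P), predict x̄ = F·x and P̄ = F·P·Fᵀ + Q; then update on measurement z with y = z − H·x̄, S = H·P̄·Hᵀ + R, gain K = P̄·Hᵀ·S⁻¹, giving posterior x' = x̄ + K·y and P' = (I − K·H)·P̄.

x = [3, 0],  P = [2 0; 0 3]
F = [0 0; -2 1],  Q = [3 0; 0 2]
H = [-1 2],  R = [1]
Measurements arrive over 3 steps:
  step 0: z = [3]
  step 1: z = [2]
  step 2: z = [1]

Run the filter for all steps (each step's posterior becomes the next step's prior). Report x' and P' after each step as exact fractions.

step 0: x' = [-45/56, 27/28], P' = [159/56 39/28; 39/28 13/14]
step 1: x' = [33/136, 79/68], P' = [753/272 183/136; 183/136 61/68]
step 2: x' = [9/326, 169/326], P' = [1803/652 219/163; 219/163 146/163]

step 0: x̄ = F·x = [0, -6]
step 0: P̄ = F·P·Fᵀ + Q = [3 0; 0 13]
step 0: y = z − H·x̄ = [15]
step 0: S = H·P̄·Hᵀ + R = [56]
step 0: K = P̄·Hᵀ·S⁻¹ = [-3/56; 13/28]
step 0: x' = x̄ + K·y = [-45/56, 27/28]
step 0: P' = (I − K·H)·P̄ = [159/56 39/28; 39/28 13/14]
step 1: x̄ = F·x = [0, 18/7]
step 1: P̄ = F·P·Fᵀ + Q = [3 0; 0 61/7]
step 1: y = z − H·x̄ = [-22/7]
step 1: S = H·P̄·Hᵀ + R = [272/7]
step 1: K = P̄·Hᵀ·S⁻¹ = [-21/272; 61/136]
step 1: x' = x̄ + K·y = [33/136, 79/68]
step 1: P' = (I − K·H)·P̄ = [753/272 183/136; 183/136 61/68]
step 2: x̄ = F·x = [0, 23/34]
step 2: P̄ = F·P·Fᵀ + Q = [3 0; 0 146/17]
step 2: y = z − H·x̄ = [-6/17]
step 2: S = H·P̄·Hᵀ + R = [652/17]
step 2: K = P̄·Hᵀ·S⁻¹ = [-51/652; 73/163]
step 2: x' = x̄ + K·y = [9/326, 169/326]
step 2: P' = (I − K·H)·P̄ = [1803/652 219/163; 219/163 146/163]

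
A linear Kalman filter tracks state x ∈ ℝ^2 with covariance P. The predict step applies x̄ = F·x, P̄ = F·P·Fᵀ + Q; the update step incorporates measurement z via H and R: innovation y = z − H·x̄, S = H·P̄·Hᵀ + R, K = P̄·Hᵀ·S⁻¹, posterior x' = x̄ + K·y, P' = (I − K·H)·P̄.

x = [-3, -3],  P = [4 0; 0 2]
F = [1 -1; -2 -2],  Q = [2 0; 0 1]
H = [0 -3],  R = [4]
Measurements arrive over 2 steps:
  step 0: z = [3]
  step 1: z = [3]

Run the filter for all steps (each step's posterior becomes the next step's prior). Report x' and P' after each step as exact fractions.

step 0: x' = [468/229, -177/229], P' = [1688/229 -16/229; -16/229 100/229]
step 1: x' = [142377/66193, -67605/66193], P' = [262030/66193 -12704/66193; -12704/66193 29012/66193]

step 0: x̄ = F·x = [0, 12]
step 0: P̄ = F·P·Fᵀ + Q = [8 -4; -4 25]
step 0: y = z − H·x̄ = [39]
step 0: S = H·P̄·Hᵀ + R = [229]
step 0: K = P̄·Hᵀ·S⁻¹ = [12/229; -75/229]
step 0: x' = x̄ + K·y = [468/229, -177/229]
step 0: P' = (I − K·H)·P̄ = [1688/229 -16/229; -16/229 100/229]
step 1: x̄ = F·x = [645/229, -582/229]
step 1: P̄ = F·P·Fᵀ + Q = [2278/229 -3176/229; -3176/229 7253/229]
step 1: y = z − H·x̄ = [-1059/229]
step 1: S = H·P̄·Hᵀ + R = [66193/229]
step 1: K = P̄·Hᵀ·S⁻¹ = [9528/66193; -21759/66193]
step 1: x' = x̄ + K·y = [142377/66193, -67605/66193]
step 1: P' = (I − K·H)·P̄ = [262030/66193 -12704/66193; -12704/66193 29012/66193]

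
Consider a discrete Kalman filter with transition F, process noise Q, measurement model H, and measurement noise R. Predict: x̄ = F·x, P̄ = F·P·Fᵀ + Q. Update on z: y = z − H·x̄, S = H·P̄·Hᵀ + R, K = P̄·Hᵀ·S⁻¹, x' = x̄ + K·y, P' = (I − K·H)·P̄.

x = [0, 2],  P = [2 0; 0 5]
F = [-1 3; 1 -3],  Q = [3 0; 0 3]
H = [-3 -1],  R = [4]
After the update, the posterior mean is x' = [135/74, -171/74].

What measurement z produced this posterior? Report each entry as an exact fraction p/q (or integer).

x̄ = F·x = [6, -6]
P̄ = F·P·Fᵀ + Q = [50 -47; -47 50]
S = H·P̄·Hᵀ + R = [222]
K = P̄·Hᵀ·S⁻¹ = [-103/222; 91/222]
x' − x̄ = [-309/74, 273/74] = K·y
y = (KᵀK)⁻¹·Kᵀ·(x' − x̄) = [9]
z = y + H·x̄ = [9] + [-12] = [-3]

z = [-3]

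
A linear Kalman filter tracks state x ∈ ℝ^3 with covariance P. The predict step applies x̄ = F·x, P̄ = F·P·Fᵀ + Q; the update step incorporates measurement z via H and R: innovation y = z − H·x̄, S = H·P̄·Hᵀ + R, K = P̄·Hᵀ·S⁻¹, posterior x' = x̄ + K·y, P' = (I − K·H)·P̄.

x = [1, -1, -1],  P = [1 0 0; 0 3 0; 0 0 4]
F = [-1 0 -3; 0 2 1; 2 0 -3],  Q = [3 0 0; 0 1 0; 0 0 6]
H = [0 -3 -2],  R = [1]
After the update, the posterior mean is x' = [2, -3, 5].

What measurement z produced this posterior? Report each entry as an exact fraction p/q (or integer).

x̄ = F·x = [2, -3, 5]
P̄ = F·P·Fᵀ + Q = [40 -12 34; -12 17 -12; 34 -12 46]
S = H·P̄·Hᵀ + R = [194]
K = P̄·Hᵀ·S⁻¹ = [-16/97; -27/194; -28/97]
x' − x̄ = [0, 0, 0] = K·y
y = (KᵀK)⁻¹·Kᵀ·(x' − x̄) = [0]
z = y + H·x̄ = [0] + [-1] = [-1]

z = [-1]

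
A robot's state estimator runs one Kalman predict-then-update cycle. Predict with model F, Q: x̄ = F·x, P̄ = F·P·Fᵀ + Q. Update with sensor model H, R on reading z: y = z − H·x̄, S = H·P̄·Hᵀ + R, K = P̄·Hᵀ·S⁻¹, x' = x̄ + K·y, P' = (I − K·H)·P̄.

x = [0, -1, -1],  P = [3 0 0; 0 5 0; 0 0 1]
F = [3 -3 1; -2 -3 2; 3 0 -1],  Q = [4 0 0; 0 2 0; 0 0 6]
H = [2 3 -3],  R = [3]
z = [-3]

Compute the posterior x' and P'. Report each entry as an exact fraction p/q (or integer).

x' = [2019/1580, -569/1580, 235/158]
P' = [95091/1580 -4221/1580 5901/158; -4221/1580 5291/1580 217/158; 5901/158 217/158 2081/79]

x̄ = F·x = [2, 1, 1]
P̄ = F·P·Fᵀ + Q = [77 29 26; 29 63 -20; 26 -20 34]
y = z − H·x̄ = [-7]
S = H·P̄·Hᵀ + R = [1580]
K = P̄·Hᵀ·S⁻¹ = [163/1580; 307/1580; -11/158]
x' = x̄ + K·y = [2019/1580, -569/1580, 235/158]
P' = (I − K·H)·P̄ = [95091/1580 -4221/1580 5901/158; -4221/1580 5291/1580 217/158; 5901/158 217/158 2081/79]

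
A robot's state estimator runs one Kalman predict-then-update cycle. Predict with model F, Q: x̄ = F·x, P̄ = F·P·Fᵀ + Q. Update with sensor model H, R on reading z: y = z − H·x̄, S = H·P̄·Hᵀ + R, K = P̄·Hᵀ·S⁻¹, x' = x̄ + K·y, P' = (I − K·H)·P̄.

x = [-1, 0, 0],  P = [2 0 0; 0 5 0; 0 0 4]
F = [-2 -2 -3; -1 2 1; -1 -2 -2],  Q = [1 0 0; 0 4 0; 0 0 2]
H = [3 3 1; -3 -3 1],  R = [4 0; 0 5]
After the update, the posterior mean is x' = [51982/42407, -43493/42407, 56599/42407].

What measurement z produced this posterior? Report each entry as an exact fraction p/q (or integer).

z = [2, 1]

x̄ = F·x = [2, 1, 1]
P̄ = F·P·Fᵀ + Q = [65 -28 48; -28 30 -26; 48 -26 40]
S = H·P̄·Hᵀ + R = [527 -311; -311 264]
K = P̄·Hᵀ·S⁻¹ = [22383/42407 16248/42407; -15232/42407 -23084/42407; 19898/42407 19264/42407]
x' − x̄ = [-32832/42407, -85900/42407, 14192/42407] = K·y
y = (KᵀK)⁻¹·Kᵀ·(x' − x̄) = [-8, 9]
z = y + H·x̄ = [-8, 9] + [10, -8] = [2, 1]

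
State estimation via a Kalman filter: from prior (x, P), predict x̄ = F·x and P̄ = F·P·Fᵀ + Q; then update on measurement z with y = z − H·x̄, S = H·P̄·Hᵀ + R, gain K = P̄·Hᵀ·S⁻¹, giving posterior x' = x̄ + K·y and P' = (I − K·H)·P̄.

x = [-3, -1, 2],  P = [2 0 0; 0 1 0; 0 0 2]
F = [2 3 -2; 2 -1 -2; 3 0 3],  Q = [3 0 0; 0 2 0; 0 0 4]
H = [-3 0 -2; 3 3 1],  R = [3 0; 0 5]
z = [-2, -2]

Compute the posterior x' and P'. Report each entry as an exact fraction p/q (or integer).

x̄ = F·x = [-13, -9, -3]
P̄ = F·P·Fᵀ + Q = [28 13 0; 13 19 0; 0 0 40]
y = z − H·x̄ = [-47, 67]
S = H·P̄·Hᵀ + R = [415 -449; -449 702]
K = P̄·Hᵀ·S⁻¹ = [-3741/89729 13329/89729; 15726/89729 22329/89729; -38200/89729 -19320/89729]
x' = x̄ + K·y = [-97607/89729, -50640/89729, 231773/89729]
P' = (I − K·H)·P̄ = [558701/89729 -259006/89729 -832440/89729; -259006/89729 174581/89729 364920/89729; -832440/89729 364920/89729 1305960/89729]

x' = [-97607/89729, -50640/89729, 231773/89729]
P' = [558701/89729 -259006/89729 -832440/89729; -259006/89729 174581/89729 364920/89729; -832440/89729 364920/89729 1305960/89729]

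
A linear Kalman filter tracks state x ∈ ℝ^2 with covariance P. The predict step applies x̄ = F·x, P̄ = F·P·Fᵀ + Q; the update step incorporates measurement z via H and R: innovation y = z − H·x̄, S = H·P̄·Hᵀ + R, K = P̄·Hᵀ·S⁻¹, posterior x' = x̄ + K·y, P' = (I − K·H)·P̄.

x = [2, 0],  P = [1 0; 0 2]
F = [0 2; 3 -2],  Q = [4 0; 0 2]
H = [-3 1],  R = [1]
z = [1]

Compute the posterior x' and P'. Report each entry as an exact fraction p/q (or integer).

x̄ = F·x = [0, 6]
P̄ = F·P·Fᵀ + Q = [12 -8; -8 19]
y = z − H·x̄ = [-5]
S = H·P̄·Hᵀ + R = [176]
K = P̄·Hᵀ·S⁻¹ = [-1/4; 43/176]
x' = x̄ + K·y = [5/4, 841/176]
P' = (I − K·H)·P̄ = [1 11/4; 11/4 1495/176]

x' = [5/4, 841/176]
P' = [1 11/4; 11/4 1495/176]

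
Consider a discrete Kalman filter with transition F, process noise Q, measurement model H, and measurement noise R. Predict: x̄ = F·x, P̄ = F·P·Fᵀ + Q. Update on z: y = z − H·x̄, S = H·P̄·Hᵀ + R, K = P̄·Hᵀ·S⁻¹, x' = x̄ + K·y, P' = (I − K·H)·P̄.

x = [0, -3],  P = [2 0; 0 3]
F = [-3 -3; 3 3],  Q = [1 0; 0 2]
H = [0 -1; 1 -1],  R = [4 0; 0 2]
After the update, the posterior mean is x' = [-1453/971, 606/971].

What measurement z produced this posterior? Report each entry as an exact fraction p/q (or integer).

z = [2, -3]

x̄ = F·x = [9, -9]
P̄ = F·P·Fᵀ + Q = [46 -45; -45 47]
S = H·P̄·Hᵀ + R = [51 92; 92 185]
K = P̄·Hᵀ·S⁻¹ = [-47/971 501/971; -231/971 -368/971]
x' − x̄ = [-10192/971, 9345/971] = K·y
y = (KᵀK)⁻¹·Kᵀ·(x' − x̄) = [-7, -21]
z = y + H·x̄ = [-7, -21] + [9, 18] = [2, -3]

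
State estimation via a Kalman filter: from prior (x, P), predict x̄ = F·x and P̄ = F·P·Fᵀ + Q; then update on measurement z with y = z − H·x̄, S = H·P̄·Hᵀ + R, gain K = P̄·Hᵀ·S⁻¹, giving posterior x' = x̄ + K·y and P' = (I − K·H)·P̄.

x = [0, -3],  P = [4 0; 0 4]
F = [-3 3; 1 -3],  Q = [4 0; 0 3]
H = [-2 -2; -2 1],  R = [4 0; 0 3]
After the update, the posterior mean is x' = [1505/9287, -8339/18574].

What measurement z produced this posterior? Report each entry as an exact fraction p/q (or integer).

z = [1, -1]

x̄ = F·x = [-9, 9]
P̄ = F·P·Fᵀ + Q = [76 -48; -48 43]
S = H·P̄·Hᵀ + R = [96 122; 122 542]
K = P̄·Hᵀ·S⁻¹ = [-1488/9287 -3092/9287; -5769/18574 3031/9287]
x' − x̄ = [85088/9287, -175505/18574] = K·y
y = (KᵀK)⁻¹·Kᵀ·(x' − x̄) = [1, -28]
z = y + H·x̄ = [1, -28] + [0, 27] = [1, -1]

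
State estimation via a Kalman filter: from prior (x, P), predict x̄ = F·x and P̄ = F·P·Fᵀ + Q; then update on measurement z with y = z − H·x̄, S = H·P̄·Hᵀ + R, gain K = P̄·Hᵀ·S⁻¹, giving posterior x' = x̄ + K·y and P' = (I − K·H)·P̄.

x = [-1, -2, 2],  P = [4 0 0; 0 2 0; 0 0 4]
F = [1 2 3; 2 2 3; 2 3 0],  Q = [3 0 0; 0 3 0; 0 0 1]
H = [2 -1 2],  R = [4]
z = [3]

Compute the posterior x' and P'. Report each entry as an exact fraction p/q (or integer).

x̄ = F·x = [1, 0, -8]
P̄ = F·P·Fᵀ + Q = [51 52 20; 52 63 28; 20 28 35]
y = z − H·x̄ = [17]
S = H·P̄·Hᵀ + R = [251]
K = P̄·Hᵀ·S⁻¹ = [90/251; 97/251; 82/251]
x' = x̄ + K·y = [1781/251, 1649/251, -614/251]
P' = (I − K·H)·P̄ = [4701/251 4322/251 -2360/251; 4322/251 6404/251 -926/251; -2360/251 -926/251 2061/251]

x' = [1781/251, 1649/251, -614/251]
P' = [4701/251 4322/251 -2360/251; 4322/251 6404/251 -926/251; -2360/251 -926/251 2061/251]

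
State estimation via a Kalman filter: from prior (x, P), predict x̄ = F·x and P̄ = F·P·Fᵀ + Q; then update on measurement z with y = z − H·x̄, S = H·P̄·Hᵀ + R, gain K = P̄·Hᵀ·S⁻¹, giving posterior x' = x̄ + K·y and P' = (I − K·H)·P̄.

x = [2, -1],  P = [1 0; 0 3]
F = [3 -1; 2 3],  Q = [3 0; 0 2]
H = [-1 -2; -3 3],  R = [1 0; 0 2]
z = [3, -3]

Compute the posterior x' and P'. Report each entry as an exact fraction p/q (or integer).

x' = [-4421/20062, -25811/20062]
P' = [2073/10031 606/10031; 606/10031 1353/10031]

x̄ = F·x = [7, 1]
P̄ = F·P·Fᵀ + Q = [15 -3; -3 33]
y = z − H·x̄ = [12, 15]
S = H·P̄·Hᵀ + R = [136 -162; -162 488]
K = P̄·Hᵀ·S⁻¹ = [-3285/10031 -4401/20062; -3312/10031 2241/20062]
x' = x̄ + K·y = [-4421/20062, -25811/20062]
P' = (I − K·H)·P̄ = [2073/10031 606/10031; 606/10031 1353/10031]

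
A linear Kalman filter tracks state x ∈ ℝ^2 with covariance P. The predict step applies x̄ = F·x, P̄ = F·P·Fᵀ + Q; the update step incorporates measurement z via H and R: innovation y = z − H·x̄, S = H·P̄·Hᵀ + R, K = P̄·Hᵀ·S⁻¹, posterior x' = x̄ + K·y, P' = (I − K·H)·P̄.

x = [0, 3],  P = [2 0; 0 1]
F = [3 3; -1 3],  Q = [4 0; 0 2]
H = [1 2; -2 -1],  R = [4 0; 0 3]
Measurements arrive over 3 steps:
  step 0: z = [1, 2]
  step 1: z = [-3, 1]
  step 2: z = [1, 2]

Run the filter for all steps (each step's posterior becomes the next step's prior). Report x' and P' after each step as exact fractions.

step 0: x' = [-43/23, 43/23], P' = [6676/4439 -5480/4439; -5480/4439 7642/4439]
step 1: x' = [-2228181/7087859, -6061697/7087859], P' = [9968860/7087859 -8375648/7087859; -8375648/7087859 12199450/7087859]
step 2: x' = [-18928107481/11122676303, 14202186949/11122676303], P' = [15501246988/11122676303 -12980984672/11122676303; -12980984672/11122676303 18963521890/11122676303]

step 0: x̄ = F·x = [9, 9]
step 0: P̄ = F·P·Fᵀ + Q = [31 3; 3 13]
step 0: y = z − H·x̄ = [-26, 29]
step 0: S = H·P̄·Hᵀ + R = [99 -103; -103 152]
step 0: K = P̄·Hᵀ·S⁻¹ = [-1071/4439 -2624/4439; 2451/4439 1106/4439]
step 0: x' = x̄ + K·y = [-43/23, 43/23]
step 0: P' = (I − K·H)·P̄ = [6676/4439 -5480/4439; -5480/4439 7642/4439]
step 1: x̄ = F·x = [0, 172/23]
step 1: P̄ = F·P·Fᵀ + Q = [2086/193 690/193; 690/193 117212/4439]
step 1: y = z − H·x̄ = [-413/23, 195/23]
step 1: S = H·P̄·Hᵀ + R = [598062/4439 -409730/4439; -409730/4439 385921/4439]
step 1: K = P̄·Hᵀ·S⁻¹ = [-1695609/7087859 -3854024/7087859; 4005813/7087859 1517282/7087859]
step 1: x' = x̄ + K·y = [-2228181/7087859, -6061697/7087859]
step 1: P' = (I − K·H)·P̄ = [9968860/7087859 -8375648/7087859; -8375648/7087859 12199450/7087859]
step 2: x̄ = F·x = [-24869634/7087859, -15956910/7087859]
step 2: P̄ = F·P·Fᵀ + Q = [77104562/7087859 29634582/7087859; 29634582/7087859 184193516/7087859]
step 2: y = z − H·x̄ = [63871313/7087859, -51520460/7087859]
step 2: S = H·P̄·Hᵀ + R = [960768390/7087859 -670769066/7087859; -670769066/7087859 632413669/7087859]
step 2: K = P̄·Hᵀ·S⁻¹ = [-2615180589/11122676303 -6007169768/11122676303; 6236514777/11122676303 2332815818/11122676303]
step 2: x' = x̄ + K·y = [-18928107481/11122676303, 14202186949/11122676303]
step 2: P' = (I − K·H)·P̄ = [15501246988/11122676303 -12980984672/11122676303; -12980984672/11122676303 18963521890/11122676303]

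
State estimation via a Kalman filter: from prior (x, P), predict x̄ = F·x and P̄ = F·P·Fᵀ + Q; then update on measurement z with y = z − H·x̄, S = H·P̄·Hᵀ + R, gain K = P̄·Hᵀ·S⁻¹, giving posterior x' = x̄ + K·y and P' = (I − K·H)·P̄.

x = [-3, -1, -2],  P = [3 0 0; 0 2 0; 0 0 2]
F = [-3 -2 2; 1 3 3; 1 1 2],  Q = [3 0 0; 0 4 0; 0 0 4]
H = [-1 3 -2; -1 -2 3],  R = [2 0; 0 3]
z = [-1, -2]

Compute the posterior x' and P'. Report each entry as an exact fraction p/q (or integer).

x̄ = F·x = [7, -12, -8]
P̄ = F·P·Fᵀ + Q = [46 -9 -5; -9 43 21; -5 21 17]
y = z − H·x̄ = [26, 5]
S = H·P̄·Hᵀ + R = [285 -27; -27 116]
K = P̄·Hᵀ·S⁻¹ = [-2823/10777 -4652/10777; 3586/10777 -466/10777; 4322/32331 1636/10777]
x' = x̄ + K·y = [-21219/10777, -38418/10777, -121736/32331]
P' = (I − K·H)·P̄ = [117857/10777 108887/10777 107225/10777; 108887/10777 112631/10777 110917/10777; 107225/10777 110917/10777 333967/32331]

x' = [-21219/10777, -38418/10777, -121736/32331]
P' = [117857/10777 108887/10777 107225/10777; 108887/10777 112631/10777 110917/10777; 107225/10777 110917/10777 333967/32331]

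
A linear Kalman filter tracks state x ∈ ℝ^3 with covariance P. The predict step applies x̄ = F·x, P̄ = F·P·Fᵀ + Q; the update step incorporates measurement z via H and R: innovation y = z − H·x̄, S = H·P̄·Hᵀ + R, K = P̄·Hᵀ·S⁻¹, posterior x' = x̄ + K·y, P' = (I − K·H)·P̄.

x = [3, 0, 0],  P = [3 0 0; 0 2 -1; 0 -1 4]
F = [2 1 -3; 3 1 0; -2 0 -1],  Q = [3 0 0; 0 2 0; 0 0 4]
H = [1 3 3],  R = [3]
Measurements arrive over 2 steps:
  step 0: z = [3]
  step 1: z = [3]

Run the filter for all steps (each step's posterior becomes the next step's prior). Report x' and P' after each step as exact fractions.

step 0: x̄ = F·x = [6, 9, -6]
step 0: P̄ = F·P·Fᵀ + Q = [59 23 1; 23 31 -17; 1 -17 20]
step 0: y = z − H·x̄ = [-12]
step 0: S = H·P̄·Hᵀ + R = [359]
step 0: K = P̄·Hᵀ·S⁻¹ = [131/359; 65/359; 10/359]
step 0: x' = x̄ + K·y = [582/359, 2451/359, -2274/359]
step 0: P' = (I − K·H)·P̄ = [4020/359 -258/359 -951/359; -258/359 6904/359 -6753/359; -951/359 -6753/359 7080/359]
step 1: x̄ = F·x = [10437/359, 4197/359, 1110/359]
step 1: P̄ = F·P·Fᵀ + Q = [138679/359 58552/359 8625/359; 58552/359 42254/359 -13998/359; 8625/359 -13998/359 20792/359]
step 1: y = z − H·x̄ = [-25281/359]
step 1: S = H·P̄·Hᵀ + R = [858268/359]
step 1: K = P̄·Hᵀ·S⁻¹ = [170105/429134; 35830/214567; 29007/858268]
step 1: x' = x̄ + K·y = [497067/429134, -14709/214567, 611007/858268]
step 1: P' = (I − K·H)·P̄ = [2284752/214567 1040676/214567 -3434415/429134; 1040676/214567 10950302/214567 -11261364/214567; -3434415/429134 -11261364/214567 47364073/858268]

step 0: x' = [582/359, 2451/359, -2274/359], P' = [4020/359 -258/359 -951/359; -258/359 6904/359 -6753/359; -951/359 -6753/359 7080/359]
step 1: x' = [497067/429134, -14709/214567, 611007/858268], P' = [2284752/214567 1040676/214567 -3434415/429134; 1040676/214567 10950302/214567 -11261364/214567; -3434415/429134 -11261364/214567 47364073/858268]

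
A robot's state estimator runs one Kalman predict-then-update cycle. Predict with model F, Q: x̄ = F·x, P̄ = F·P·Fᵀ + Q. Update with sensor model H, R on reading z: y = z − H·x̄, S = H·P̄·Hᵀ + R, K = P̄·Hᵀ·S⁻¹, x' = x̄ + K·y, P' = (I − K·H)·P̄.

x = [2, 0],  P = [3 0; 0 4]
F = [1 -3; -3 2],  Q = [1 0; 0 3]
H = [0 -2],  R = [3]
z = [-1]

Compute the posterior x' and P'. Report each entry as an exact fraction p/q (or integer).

x̄ = F·x = [2, -6]
P̄ = F·P·Fᵀ + Q = [40 -33; -33 46]
y = z − H·x̄ = [-13]
S = H·P̄·Hᵀ + R = [187]
K = P̄·Hᵀ·S⁻¹ = [6/17; -92/187]
x' = x̄ + K·y = [-44/17, 74/187]
P' = (I − K·H)·P̄ = [284/17 -9/17; -9/17 138/187]

x' = [-44/17, 74/187]
P' = [284/17 -9/17; -9/17 138/187]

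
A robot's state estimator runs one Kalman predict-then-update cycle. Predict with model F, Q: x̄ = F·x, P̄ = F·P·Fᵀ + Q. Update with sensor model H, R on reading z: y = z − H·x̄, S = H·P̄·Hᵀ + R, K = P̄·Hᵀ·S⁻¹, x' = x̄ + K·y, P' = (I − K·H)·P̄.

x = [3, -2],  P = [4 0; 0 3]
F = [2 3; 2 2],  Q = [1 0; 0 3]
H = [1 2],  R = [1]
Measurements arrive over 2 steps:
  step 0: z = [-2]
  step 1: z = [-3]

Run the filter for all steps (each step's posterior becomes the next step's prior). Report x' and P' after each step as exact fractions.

step 0: x̄ = F·x = [0, 2]
step 0: P̄ = F·P·Fᵀ + Q = [44 34; 34 31]
step 0: y = z − H·x̄ = [-6]
step 0: S = H·P̄·Hᵀ + R = [305]
step 0: K = P̄·Hᵀ·S⁻¹ = [112/305; 96/305]
step 0: x' = x̄ + K·y = [-672/305, 34/305]
step 0: P' = (I − K·H)·P̄ = [876/305 -382/305; -382/305 239/305]
step 1: x̄ = F·x = [-1242/305, -1276/305]
step 1: P̄ = F·P·Fᵀ + Q = [1376/305 1118/305; 1118/305 2319/305]
step 1: y = z − H·x̄ = [2879/305]
step 1: S = H·P̄·Hᵀ + R = [15429/305]
step 1: K = P̄·Hᵀ·S⁻¹ = [1204/5143; 5756/15429]
step 1: x' = x̄ + K·y = [-9578/5143, -10216/15429]
step 1: P' = (I − K·H)·P̄ = [8944/5143 -3870/5143; -3870/5143 8683/15429]

step 0: x' = [-672/305, 34/305], P' = [876/305 -382/305; -382/305 239/305]
step 1: x' = [-9578/5143, -10216/15429], P' = [8944/5143 -3870/5143; -3870/5143 8683/15429]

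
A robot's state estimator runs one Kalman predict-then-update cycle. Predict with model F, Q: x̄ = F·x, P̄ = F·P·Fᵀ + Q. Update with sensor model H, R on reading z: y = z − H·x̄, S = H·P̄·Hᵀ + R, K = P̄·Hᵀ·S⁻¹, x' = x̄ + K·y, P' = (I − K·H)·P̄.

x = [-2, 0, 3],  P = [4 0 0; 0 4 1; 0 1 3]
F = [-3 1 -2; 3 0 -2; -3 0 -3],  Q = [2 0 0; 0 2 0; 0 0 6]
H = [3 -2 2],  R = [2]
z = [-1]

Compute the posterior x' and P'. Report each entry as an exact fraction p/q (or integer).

x̄ = F·x = [0, -12, -3]
P̄ = F·P·Fᵀ + Q = [50 -26 51; -26 50 -18; 51 -18 69]
y = z − H·x̄ = [-19]
S = H·P̄·Hᵀ + R = [1996]
K = P̄·Hᵀ·S⁻¹ = [76/499; -107/998; 327/1996]
x' = x̄ + K·y = [-1444/499, -9943/998, -12201/1996]
P' = (I − K·H)·P̄ = [1846/499 3290/499 597/499; 3290/499 13501/499 17025/998; 597/499 17025/998 30795/1996]

x' = [-1444/499, -9943/998, -12201/1996]
P' = [1846/499 3290/499 597/499; 3290/499 13501/499 17025/998; 597/499 17025/998 30795/1996]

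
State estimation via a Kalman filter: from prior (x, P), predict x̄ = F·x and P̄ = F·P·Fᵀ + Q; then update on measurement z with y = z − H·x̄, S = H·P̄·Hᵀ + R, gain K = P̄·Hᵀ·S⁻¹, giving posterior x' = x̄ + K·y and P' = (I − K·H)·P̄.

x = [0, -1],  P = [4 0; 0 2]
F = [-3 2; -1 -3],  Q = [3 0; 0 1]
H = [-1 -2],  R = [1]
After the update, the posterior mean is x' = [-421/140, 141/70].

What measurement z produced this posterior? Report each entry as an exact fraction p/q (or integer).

z = [-1]

x̄ = F·x = [-2, 3]
P̄ = F·P·Fᵀ + Q = [47 0; 0 23]
S = H·P̄·Hᵀ + R = [140]
K = P̄·Hᵀ·S⁻¹ = [-47/140; -23/70]
x' − x̄ = [-141/140, -69/70] = K·y
y = (KᵀK)⁻¹·Kᵀ·(x' − x̄) = [3]
z = y + H·x̄ = [3] + [-4] = [-1]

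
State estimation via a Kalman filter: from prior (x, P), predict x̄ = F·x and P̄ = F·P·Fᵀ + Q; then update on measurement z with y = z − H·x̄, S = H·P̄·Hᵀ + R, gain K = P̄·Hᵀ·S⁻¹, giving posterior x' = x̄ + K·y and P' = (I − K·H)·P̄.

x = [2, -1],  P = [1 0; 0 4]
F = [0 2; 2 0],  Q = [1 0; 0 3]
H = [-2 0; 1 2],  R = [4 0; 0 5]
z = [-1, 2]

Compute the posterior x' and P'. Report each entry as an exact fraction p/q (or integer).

x' = [225/1222, 841/611]
P' = [561/611 -238/611; -238/611 749/611]

x̄ = F·x = [-2, 4]
P̄ = F·P·Fᵀ + Q = [17 0; 0 7]
y = z − H·x̄ = [-5, -4]
S = H·P̄·Hᵀ + R = [72 -34; -34 50]
K = P̄·Hᵀ·S⁻¹ = [-561/1222 17/611; 119/611 252/611]
x' = x̄ + K·y = [225/1222, 841/611]
P' = (I − K·H)·P̄ = [561/611 -238/611; -238/611 749/611]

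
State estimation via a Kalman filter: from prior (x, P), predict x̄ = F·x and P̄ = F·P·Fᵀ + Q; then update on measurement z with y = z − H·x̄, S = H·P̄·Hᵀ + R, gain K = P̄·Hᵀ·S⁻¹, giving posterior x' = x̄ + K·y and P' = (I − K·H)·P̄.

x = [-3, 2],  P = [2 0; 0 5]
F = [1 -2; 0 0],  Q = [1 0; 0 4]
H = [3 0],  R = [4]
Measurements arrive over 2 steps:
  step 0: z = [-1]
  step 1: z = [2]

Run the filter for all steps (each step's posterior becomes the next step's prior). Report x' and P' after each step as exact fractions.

step 0: x̄ = F·x = [-7, 0]
step 0: P̄ = F·P·Fᵀ + Q = [23 0; 0 4]
step 0: y = z − H·x̄ = [20]
step 0: S = H·P̄·Hᵀ + R = [211]
step 0: K = P̄·Hᵀ·S⁻¹ = [69/211; 0]
step 0: x' = x̄ + K·y = [-97/211, 0]
step 0: P' = (I − K·H)·P̄ = [92/211 0; 0 4]
step 1: x̄ = F·x = [-97/211, 0]
step 1: P̄ = F·P·Fᵀ + Q = [3679/211 0; 0 4]
step 1: y = z − H·x̄ = [713/211]
step 1: S = H·P̄·Hᵀ + R = [33955/211]
step 1: K = P̄·Hᵀ·S⁻¹ = [11037/33955; 0]
step 1: x' = x̄ + K·y = [21686/33955, 0]
step 1: P' = (I − K·H)·P̄ = [14716/33955 0; 0 4]

step 0: x' = [-97/211, 0], P' = [92/211 0; 0 4]
step 1: x' = [21686/33955, 0], P' = [14716/33955 0; 0 4]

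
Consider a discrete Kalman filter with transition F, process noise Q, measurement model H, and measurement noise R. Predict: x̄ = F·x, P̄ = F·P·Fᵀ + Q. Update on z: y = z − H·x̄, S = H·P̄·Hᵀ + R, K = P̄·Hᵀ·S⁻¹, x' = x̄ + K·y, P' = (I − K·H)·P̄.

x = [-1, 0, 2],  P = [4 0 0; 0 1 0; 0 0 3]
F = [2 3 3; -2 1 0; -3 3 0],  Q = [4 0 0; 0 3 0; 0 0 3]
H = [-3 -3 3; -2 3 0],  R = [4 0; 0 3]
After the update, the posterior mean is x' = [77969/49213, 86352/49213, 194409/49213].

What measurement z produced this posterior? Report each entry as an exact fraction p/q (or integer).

z = [2, 2]

x̄ = F·x = [4, 2, 3]
P̄ = F·P·Fᵀ + Q = [56 -13 -15; -13 20 27; -15 27 48]
S = H·P̄·Hᵀ + R = [670 528; 528 563]
K = P̄·Hᵀ·S⁻¹ = [-9117/49213 -4649/49213; -5814/49213 12970/49213; 1098/49213 8673/49213]
x' − x̄ = [-118883/49213, -12074/49213, 46770/49213] = K·y
y = (KᵀK)⁻¹·Kᵀ·(x' − x̄) = [11, 4]
z = y + H·x̄ = [11, 4] + [-9, -2] = [2, 2]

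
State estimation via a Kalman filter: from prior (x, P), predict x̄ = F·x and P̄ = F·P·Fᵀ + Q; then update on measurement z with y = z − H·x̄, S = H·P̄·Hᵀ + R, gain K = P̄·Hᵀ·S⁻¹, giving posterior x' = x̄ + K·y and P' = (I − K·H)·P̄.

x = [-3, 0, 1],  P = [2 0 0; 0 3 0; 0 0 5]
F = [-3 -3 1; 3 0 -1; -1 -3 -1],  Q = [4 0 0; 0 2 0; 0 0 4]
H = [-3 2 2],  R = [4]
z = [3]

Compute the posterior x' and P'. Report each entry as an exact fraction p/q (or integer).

x̄ = F·x = [10, -10, 2]
P̄ = F·P·Fᵀ + Q = [54 -23 28; -23 25 -1; 28 -1 38]
y = z − H·x̄ = [49]
S = H·P̄·Hᵀ + R = [674]
K = P̄·Hᵀ·S⁻¹ = [-76/337; 117/674; -5/337]
x' = x̄ + K·y = [-354/337, -1007/674, 429/337]
P' = (I − K·H)·P̄ = [6646/337 1141/337 8676/337; 1141/337 3161/674 248/337; 8676/337 248/337 12756/337]

x' = [-354/337, -1007/674, 429/337]
P' = [6646/337 1141/337 8676/337; 1141/337 3161/674 248/337; 8676/337 248/337 12756/337]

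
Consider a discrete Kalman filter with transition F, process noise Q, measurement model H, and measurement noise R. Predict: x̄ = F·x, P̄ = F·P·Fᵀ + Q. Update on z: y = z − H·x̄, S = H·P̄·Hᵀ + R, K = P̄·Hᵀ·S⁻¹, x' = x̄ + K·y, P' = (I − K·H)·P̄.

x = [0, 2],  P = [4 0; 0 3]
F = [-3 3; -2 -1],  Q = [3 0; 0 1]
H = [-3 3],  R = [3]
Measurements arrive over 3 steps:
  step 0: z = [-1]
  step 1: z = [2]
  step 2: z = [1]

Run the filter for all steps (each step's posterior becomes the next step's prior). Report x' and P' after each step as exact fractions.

step 0: x' = [-159/169, -223/169], P' = [3351/169 3300/169; 3300/169 3305/169]
step 1: x' = [-9624/9169, -34493/91690], P' = [53931/9169 53859/9169; 53859/9169 568377/91690]
step 2: x' = [8728002/4291459, 20322561/8582918], P' = [22430136/4291459 44542935/8582918; 44542935/8582918 47071289/8582918]

step 0: x̄ = F·x = [6, -2]
step 0: P̄ = F·P·Fᵀ + Q = [66 15; 15 20]
step 0: y = z − H·x̄ = [23]
step 0: S = H·P̄·Hᵀ + R = [507]
step 0: K = P̄·Hᵀ·S⁻¹ = [-51/169; 5/169]
step 0: x' = x̄ + K·y = [-159/169, -223/169]
step 0: P' = (I − K·H)·P̄ = [3351/169 3300/169; 3300/169 3305/169]
step 1: x̄ = F·x = [-192/169, 541/169]
step 1: P̄ = F·P·Fᵀ + Q = [1011/169 291/169; 291/169 30078/169]
step 1: y = z − H·x̄ = [-1861/169]
step 1: S = H·P̄·Hᵀ + R = [275070/169]
step 1: K = P̄·Hᵀ·S⁻¹ = [-72/9169; 29787/91690]
step 1: x' = x̄ + K·y = [-9624/9169, -34493/91690]
step 1: P' = (I − K·H)·P̄ = [53931/9169 53859/9169; 53859/9169 568377/91690]
step 2: x̄ = F·x = [185241/91690, 226973/91690]
step 2: P̄ = F·P·Fᵀ + Q = [549633/91690 -85041/91690; -85041/91690 4971667/91690]
step 2: y = z − H·x̄ = [-16753/45845]
step 2: S = H·P̄·Hᵀ + R = [25748754/45845]
step 2: K = P̄·Hᵀ·S⁻¹ = [-317337/8582918; 1264177/4291459]
step 2: x' = x̄ + K·y = [8728002/4291459, 20322561/8582918]
step 2: P' = (I − K·H)·P̄ = [22430136/4291459 44542935/8582918; 44542935/8582918 47071289/8582918]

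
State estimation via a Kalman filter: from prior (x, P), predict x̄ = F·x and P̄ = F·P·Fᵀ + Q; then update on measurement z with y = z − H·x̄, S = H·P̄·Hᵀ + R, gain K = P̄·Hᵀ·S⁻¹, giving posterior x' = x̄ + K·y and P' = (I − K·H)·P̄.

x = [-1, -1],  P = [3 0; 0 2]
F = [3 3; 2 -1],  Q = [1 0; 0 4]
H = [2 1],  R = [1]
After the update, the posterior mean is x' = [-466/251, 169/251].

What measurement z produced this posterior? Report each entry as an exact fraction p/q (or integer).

z = [-3]

x̄ = F·x = [-6, -1]
P̄ = F·P·Fᵀ + Q = [46 12; 12 18]
S = H·P̄·Hᵀ + R = [251]
K = P̄·Hᵀ·S⁻¹ = [104/251; 42/251]
x' − x̄ = [1040/251, 420/251] = K·y
y = (KᵀK)⁻¹·Kᵀ·(x' − x̄) = [10]
z = y + H·x̄ = [10] + [-13] = [-3]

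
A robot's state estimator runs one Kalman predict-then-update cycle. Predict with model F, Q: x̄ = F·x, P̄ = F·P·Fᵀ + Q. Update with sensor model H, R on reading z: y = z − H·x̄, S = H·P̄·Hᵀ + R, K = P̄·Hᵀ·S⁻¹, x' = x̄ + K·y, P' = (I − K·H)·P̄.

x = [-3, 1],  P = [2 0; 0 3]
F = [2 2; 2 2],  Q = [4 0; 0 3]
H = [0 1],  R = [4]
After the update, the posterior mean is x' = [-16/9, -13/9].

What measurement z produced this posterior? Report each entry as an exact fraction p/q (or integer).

z = [-1]

x̄ = F·x = [-4, -4]
P̄ = F·P·Fᵀ + Q = [24 20; 20 23]
S = H·P̄·Hᵀ + R = [27]
K = P̄·Hᵀ·S⁻¹ = [20/27; 23/27]
x' − x̄ = [20/9, 23/9] = K·y
y = (KᵀK)⁻¹·Kᵀ·(x' − x̄) = [3]
z = y + H·x̄ = [3] + [-4] = [-1]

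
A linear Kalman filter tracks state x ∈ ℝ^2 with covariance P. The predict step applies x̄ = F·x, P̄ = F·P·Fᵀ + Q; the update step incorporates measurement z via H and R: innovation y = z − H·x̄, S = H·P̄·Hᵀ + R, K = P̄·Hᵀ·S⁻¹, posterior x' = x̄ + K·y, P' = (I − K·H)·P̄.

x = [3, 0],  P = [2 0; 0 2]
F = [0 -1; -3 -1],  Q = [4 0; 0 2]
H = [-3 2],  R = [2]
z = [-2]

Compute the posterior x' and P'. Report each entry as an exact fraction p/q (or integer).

x̄ = F·x = [0, -9]
P̄ = F·P·Fᵀ + Q = [6 2; 2 22]
y = z − H·x̄ = [16]
S = H·P̄·Hᵀ + R = [120]
K = P̄·Hᵀ·S⁻¹ = [-7/60; 19/60]
x' = x̄ + K·y = [-28/15, -59/15]
P' = (I − K·H)·P̄ = [131/30 193/30; 193/30 299/30]

x' = [-28/15, -59/15]
P' = [131/30 193/30; 193/30 299/30]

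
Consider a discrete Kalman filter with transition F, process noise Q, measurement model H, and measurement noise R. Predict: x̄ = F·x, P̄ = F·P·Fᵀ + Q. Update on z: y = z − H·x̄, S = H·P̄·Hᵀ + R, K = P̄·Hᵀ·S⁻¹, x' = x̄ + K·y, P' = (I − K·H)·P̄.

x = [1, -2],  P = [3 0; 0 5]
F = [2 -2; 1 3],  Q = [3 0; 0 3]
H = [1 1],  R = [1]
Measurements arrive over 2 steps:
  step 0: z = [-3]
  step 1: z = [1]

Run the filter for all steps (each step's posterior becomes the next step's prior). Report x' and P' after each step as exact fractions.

step 0: x̄ = F·x = [6, -5]
step 0: P̄ = F·P·Fᵀ + Q = [35 -24; -24 51]
step 0: y = z − H·x̄ = [-4]
step 0: S = H·P̄·Hᵀ + R = [39]
step 0: K = P̄·Hᵀ·S⁻¹ = [11/39; 9/13]
step 0: x' = x̄ + K·y = [190/39, -101/13]
step 0: P' = (I − K·H)·P̄ = [1244/39 -411/13; -411/13 420/13]
step 1: x̄ = F·x = [986/39, -719/39]
step 1: P̄ = F·P·Fᵀ + Q = [19997/39 -10004/39; -10004/39 5303/39]
step 1: y = z − H·x̄ = [-76/13]
step 1: S = H·P̄·Hᵀ + R = [1777/13]
step 1: K = P̄·Hᵀ·S⁻¹ = [3331/1777; -1567/1777]
step 1: x' = x̄ + K·y = [76358/5331, -70799/5331]
step 1: P' = (I − K·H)·P̄ = [172922/5331 -162929/5331; -162929/5331 158228/5331]

step 0: x' = [190/39, -101/13], P' = [1244/39 -411/13; -411/13 420/13]
step 1: x' = [76358/5331, -70799/5331], P' = [172922/5331 -162929/5331; -162929/5331 158228/5331]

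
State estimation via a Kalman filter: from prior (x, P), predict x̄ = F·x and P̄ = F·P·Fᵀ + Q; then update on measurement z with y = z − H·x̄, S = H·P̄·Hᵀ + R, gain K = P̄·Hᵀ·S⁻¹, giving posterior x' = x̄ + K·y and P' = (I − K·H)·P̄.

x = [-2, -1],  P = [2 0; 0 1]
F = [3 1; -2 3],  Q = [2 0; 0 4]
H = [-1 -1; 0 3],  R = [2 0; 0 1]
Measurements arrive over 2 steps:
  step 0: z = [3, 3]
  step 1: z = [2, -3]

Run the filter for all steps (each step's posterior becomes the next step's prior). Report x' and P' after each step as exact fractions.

step 0: x̄ = F·x = [-7, 1]
step 0: P̄ = F·P·Fᵀ + Q = [21 -9; -9 21]
step 0: y = z − H·x̄ = [-3, 0]
step 0: S = H·P̄·Hᵀ + R = [26 -36; -36 190]
step 0: K = P̄·Hᵀ·S⁻¹ = [-813/911 -567/1822; -3/911 603/1822]
step 0: x' = x̄ + K·y = [-3938/911, 920/911]
step 0: P' = (I − K·H)·P̄ = [3441/1822 -189/1822; -189/1822 201/1822]
step 1: x̄ = F·x = [-10894/911, 10636/911]
step 1: P̄ = F·P·Fᵀ + Q = [16840/911 -10683/911; -10683/911 25129/1822]
step 1: y = z − H·x̄ = [1564/911, -34641/911]
step 1: S = H·P̄·Hᵀ + R = [19721/1822 -11289/1822; -11289/1822 227983/1822]
step 1: K = P̄·Hᵀ·S⁻¹ = [-1937972/2397701 -770082/2397701; -3763/2397701 792660/2397701]
step 1: x' = x̄ + K·y = [-2716940/2397701, -2154196/2397701]
step 1: P' = (I − K·H)·P̄ = [4132638/2397701 -256694/2397701; -256694/2397701 264220/2397701]

step 0: x' = [-3938/911, 920/911], P' = [3441/1822 -189/1822; -189/1822 201/1822]
step 1: x' = [-2716940/2397701, -2154196/2397701], P' = [4132638/2397701 -256694/2397701; -256694/2397701 264220/2397701]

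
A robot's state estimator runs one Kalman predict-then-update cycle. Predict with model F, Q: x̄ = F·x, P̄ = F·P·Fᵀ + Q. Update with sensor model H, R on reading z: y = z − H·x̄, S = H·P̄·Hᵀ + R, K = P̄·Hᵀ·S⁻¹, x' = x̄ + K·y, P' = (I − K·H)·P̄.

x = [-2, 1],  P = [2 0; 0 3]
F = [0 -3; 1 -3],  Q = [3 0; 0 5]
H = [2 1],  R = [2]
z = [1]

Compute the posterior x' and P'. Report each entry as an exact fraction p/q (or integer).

x̄ = F·x = [-3, -5]
P̄ = F·P·Fᵀ + Q = [30 27; 27 34]
y = z − H·x̄ = [12]
S = H·P̄·Hᵀ + R = [264]
K = P̄·Hᵀ·S⁻¹ = [29/88; 1/3]
x' = x̄ + K·y = [21/22, -1]
P' = (I − K·H)·P̄ = [117/88 -2; -2 14/3]

x' = [21/22, -1]
P' = [117/88 -2; -2 14/3]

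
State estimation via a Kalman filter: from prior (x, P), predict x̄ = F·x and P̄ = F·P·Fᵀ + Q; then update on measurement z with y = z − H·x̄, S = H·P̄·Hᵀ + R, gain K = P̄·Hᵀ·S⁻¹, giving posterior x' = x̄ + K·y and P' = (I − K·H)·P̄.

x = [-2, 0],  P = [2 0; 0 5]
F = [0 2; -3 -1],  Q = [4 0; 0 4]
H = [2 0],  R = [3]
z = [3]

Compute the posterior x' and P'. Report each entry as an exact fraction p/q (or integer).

x̄ = F·x = [0, 6]
P̄ = F·P·Fᵀ + Q = [24 -10; -10 27]
y = z − H·x̄ = [3]
S = H·P̄·Hᵀ + R = [99]
K = P̄·Hᵀ·S⁻¹ = [16/33; -20/99]
x' = x̄ + K·y = [16/11, 178/33]
P' = (I − K·H)·P̄ = [8/11 -10/33; -10/33 2273/99]

x' = [16/11, 178/33]
P' = [8/11 -10/33; -10/33 2273/99]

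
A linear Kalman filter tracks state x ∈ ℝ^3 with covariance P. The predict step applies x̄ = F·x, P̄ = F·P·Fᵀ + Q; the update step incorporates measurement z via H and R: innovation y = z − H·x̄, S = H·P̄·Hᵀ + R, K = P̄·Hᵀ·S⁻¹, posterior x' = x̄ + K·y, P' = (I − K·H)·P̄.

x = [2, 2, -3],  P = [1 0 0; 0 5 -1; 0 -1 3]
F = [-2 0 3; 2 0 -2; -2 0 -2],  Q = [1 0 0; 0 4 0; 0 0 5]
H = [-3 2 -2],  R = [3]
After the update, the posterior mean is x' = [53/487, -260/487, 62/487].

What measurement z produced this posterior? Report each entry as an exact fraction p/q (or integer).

x̄ = F·x = [-13, 10, 2]
P̄ = F·P·Fᵀ + Q = [32 -22 -14; -22 20 8; -14 8 21]
S = H·P̄·Hᵀ + R = [487]
K = P̄·Hᵀ·S⁻¹ = [-112/487; 90/487; 16/487]
x' − x̄ = [6384/487, -5130/487, -912/487] = K·y
y = (KᵀK)⁻¹·Kᵀ·(x' − x̄) = [-57]
z = y + H·x̄ = [-57] + [55] = [-2]

z = [-2]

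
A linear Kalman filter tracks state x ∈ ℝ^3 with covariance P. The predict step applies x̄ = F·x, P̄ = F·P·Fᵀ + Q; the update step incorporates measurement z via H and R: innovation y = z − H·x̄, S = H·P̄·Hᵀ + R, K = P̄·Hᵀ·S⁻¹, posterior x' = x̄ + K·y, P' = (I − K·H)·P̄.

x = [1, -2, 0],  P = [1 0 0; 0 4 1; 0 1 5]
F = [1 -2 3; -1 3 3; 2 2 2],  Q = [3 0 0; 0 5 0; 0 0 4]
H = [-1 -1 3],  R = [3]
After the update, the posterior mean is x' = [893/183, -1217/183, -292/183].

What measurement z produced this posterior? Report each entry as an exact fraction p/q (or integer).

x̄ = F·x = [5, -7, -2]
P̄ = F·P·Fᵀ + Q = [53 23 18; 23 105 64; 18 64 52]
S = H·P̄·Hᵀ + R = [183]
K = P̄·Hᵀ·S⁻¹ = [-22/183; 64/183; 74/183]
x' − x̄ = [-22/183, 64/183, 74/183] = K·y
y = (KᵀK)⁻¹·Kᵀ·(x' − x̄) = [1]
z = y + H·x̄ = [1] + [-4] = [-3]

z = [-3]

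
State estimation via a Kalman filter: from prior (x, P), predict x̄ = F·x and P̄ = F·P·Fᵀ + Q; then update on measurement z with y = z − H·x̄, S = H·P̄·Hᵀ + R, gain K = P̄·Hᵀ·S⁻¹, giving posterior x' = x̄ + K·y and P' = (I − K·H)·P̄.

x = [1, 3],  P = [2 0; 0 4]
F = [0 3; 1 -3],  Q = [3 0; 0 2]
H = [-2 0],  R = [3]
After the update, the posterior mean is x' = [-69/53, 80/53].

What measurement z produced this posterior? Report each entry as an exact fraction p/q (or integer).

x̄ = F·x = [9, -8]
P̄ = F·P·Fᵀ + Q = [39 -36; -36 40]
S = H·P̄·Hᵀ + R = [159]
K = P̄·Hᵀ·S⁻¹ = [-26/53; 24/53]
x' − x̄ = [-546/53, 504/53] = K·y
y = (KᵀK)⁻¹·Kᵀ·(x' − x̄) = [21]
z = y + H·x̄ = [21] + [-18] = [3]

z = [3]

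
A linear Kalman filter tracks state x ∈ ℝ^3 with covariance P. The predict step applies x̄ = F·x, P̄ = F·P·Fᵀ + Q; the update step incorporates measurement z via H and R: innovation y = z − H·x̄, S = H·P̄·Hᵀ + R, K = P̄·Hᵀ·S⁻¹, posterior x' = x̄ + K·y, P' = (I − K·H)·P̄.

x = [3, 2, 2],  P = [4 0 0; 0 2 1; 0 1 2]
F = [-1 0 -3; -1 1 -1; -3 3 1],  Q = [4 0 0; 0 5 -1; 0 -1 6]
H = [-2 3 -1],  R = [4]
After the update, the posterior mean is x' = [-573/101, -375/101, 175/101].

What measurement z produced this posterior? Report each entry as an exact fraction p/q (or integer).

z = [-2]

x̄ = F·x = [-9, -3, -1]
P̄ = F·P·Fᵀ + Q = [26 7 -3; 7 11 13; -3 13 68]
S = H·P̄·Hᵀ + R = [101]
K = P̄·Hᵀ·S⁻¹ = [-28/101; 6/101; -23/101]
x' − x̄ = [336/101, -72/101, 276/101] = K·y
y = (KᵀK)⁻¹·Kᵀ·(x' − x̄) = [-12]
z = y + H·x̄ = [-12] + [10] = [-2]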